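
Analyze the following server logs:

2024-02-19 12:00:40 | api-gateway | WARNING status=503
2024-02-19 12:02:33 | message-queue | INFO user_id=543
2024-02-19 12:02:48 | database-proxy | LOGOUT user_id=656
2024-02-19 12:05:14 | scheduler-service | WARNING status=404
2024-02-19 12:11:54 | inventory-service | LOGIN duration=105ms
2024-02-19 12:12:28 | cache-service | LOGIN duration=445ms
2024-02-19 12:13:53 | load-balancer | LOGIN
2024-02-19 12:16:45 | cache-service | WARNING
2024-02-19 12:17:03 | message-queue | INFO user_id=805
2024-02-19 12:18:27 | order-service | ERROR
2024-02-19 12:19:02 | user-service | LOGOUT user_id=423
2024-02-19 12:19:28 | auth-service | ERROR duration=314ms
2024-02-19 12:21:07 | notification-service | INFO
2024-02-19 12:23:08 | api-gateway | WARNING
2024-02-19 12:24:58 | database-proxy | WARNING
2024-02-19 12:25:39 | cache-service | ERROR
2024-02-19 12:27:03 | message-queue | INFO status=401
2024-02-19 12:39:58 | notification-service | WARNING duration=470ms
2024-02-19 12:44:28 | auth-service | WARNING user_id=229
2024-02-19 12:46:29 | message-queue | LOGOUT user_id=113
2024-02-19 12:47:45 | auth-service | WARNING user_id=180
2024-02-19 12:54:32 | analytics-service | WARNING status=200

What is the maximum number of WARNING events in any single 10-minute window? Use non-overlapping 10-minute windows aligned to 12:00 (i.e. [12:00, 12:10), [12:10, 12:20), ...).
2

To find the burst window:

1. Divide the log period into non-overlapping 10-minute windows starting at 12:00
2. Count WARNING events in each window
3. Find the window with maximum count
4. Maximum events in a window: 2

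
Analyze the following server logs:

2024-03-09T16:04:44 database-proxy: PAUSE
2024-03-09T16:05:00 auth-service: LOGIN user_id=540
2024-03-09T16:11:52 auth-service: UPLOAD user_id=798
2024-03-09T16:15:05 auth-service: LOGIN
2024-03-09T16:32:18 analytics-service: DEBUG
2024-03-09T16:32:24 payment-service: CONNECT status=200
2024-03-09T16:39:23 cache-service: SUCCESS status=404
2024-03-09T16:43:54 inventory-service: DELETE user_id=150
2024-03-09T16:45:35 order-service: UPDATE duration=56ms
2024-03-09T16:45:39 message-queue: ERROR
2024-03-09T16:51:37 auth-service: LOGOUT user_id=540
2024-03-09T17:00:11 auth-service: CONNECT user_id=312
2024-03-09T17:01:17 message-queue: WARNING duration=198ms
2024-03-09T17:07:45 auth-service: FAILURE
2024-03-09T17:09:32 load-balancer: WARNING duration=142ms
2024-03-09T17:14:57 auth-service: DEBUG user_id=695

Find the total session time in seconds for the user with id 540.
2797

To calculate session duration:

1. Find LOGIN event for user_id=540: 2024-03-09T16:05:00
2. Find LOGOUT event for user_id=540: 2024-03-09T16:51:37
3. Session duration: 2024-03-09T16:51:37 - 2024-03-09T16:05:00 = 2797 seconds (46 minutes)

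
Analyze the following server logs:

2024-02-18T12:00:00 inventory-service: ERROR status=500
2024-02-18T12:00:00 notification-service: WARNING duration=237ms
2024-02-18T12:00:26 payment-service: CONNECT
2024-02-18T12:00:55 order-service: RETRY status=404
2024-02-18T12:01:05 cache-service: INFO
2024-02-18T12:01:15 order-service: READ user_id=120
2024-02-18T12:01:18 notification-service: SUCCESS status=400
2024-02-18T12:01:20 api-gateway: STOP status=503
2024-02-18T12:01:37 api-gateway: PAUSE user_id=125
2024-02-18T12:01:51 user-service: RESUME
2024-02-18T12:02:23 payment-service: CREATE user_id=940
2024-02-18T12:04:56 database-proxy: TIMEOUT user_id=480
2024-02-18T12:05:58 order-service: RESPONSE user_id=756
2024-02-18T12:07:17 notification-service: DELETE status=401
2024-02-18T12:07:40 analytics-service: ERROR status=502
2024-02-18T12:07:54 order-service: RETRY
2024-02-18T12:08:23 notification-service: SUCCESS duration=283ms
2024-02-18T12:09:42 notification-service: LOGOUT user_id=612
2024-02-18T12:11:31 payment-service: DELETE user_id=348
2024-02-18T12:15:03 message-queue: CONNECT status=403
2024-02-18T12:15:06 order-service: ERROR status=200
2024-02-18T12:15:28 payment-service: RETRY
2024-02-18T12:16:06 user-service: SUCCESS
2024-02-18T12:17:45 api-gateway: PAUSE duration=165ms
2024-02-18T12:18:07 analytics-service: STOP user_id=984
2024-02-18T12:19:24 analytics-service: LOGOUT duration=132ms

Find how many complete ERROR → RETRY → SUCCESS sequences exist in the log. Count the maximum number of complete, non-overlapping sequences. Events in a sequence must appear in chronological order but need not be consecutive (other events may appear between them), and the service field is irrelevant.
3

To count sequences:

1. Look for pattern: ERROR → RETRY → SUCCESS
2. Greedily scan the log in chronological order, matching each sequence element in turn (ignoring service)
3. Each time the full pattern completes, increment the count and restart matching from the next event
4. Complete non-overlapping sequences found: 3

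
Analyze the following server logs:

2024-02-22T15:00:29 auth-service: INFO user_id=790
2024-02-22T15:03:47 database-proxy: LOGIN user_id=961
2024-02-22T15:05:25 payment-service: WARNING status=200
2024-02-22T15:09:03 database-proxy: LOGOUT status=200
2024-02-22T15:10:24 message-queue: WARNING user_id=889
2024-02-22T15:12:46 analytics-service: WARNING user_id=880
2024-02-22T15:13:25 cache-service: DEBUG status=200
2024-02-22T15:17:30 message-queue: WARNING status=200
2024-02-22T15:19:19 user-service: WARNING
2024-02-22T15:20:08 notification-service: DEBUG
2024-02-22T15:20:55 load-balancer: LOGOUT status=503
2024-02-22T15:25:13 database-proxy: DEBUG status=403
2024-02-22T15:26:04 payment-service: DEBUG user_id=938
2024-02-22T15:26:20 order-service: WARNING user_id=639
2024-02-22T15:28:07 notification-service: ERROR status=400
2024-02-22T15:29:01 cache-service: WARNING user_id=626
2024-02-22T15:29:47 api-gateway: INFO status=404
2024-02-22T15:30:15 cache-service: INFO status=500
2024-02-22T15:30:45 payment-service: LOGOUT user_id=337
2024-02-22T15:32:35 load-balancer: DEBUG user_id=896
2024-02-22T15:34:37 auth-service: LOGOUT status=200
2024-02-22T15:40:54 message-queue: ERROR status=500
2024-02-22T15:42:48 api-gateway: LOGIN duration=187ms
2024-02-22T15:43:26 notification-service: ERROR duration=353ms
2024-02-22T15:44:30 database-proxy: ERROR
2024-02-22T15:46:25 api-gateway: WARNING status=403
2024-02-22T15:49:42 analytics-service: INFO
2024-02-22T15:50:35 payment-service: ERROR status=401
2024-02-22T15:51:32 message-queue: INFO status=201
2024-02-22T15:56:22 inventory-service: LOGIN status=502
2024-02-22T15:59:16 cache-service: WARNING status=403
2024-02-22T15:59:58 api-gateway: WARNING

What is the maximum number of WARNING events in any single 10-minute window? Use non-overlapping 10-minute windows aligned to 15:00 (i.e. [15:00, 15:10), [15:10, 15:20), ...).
4

To find the burst window:

1. Divide the log period into non-overlapping 10-minute windows starting at 15:00
2. Count WARNING events in each window
3. Find the window with maximum count
4. Maximum events in a window: 4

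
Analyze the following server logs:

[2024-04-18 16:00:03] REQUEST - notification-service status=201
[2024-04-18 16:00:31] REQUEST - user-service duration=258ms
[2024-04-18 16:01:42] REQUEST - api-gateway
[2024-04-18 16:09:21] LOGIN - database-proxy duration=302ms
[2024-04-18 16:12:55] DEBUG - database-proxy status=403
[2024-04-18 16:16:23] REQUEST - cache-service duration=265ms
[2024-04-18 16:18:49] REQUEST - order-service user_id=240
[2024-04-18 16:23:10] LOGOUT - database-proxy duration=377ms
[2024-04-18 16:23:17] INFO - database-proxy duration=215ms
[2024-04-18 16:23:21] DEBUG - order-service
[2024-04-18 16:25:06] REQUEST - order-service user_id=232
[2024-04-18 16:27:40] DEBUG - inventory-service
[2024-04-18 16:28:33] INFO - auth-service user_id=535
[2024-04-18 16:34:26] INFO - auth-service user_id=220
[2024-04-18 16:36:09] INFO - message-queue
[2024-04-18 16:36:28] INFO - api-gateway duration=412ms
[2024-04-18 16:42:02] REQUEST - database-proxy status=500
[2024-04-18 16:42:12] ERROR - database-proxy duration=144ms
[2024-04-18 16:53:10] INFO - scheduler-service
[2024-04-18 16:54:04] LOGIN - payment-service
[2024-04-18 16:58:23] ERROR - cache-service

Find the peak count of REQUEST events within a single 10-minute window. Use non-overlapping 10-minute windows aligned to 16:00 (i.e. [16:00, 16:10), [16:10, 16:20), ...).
3

To find the burst window:

1. Divide the log period into non-overlapping 10-minute windows starting at 16:00
2. Count REQUEST events in each window
3. Find the window with maximum count
4. Maximum events in a window: 3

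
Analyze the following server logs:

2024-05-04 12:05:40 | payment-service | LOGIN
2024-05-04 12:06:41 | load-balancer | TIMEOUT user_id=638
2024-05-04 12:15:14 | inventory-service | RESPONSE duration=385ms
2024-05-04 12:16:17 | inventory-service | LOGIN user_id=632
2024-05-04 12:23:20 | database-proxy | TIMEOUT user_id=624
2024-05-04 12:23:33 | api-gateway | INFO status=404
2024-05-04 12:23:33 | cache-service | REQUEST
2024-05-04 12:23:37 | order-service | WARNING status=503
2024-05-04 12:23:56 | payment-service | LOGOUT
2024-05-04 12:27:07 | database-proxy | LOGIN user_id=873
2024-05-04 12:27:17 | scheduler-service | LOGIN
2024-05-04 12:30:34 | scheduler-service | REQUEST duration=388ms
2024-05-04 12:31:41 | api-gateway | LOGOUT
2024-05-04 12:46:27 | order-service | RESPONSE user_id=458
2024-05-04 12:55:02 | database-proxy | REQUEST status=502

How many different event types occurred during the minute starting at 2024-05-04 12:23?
5

To count unique event types:

1. Filter events in the minute starting at 2024-05-04 12:23
2. Extract event types from matching entries
3. Count unique types: 5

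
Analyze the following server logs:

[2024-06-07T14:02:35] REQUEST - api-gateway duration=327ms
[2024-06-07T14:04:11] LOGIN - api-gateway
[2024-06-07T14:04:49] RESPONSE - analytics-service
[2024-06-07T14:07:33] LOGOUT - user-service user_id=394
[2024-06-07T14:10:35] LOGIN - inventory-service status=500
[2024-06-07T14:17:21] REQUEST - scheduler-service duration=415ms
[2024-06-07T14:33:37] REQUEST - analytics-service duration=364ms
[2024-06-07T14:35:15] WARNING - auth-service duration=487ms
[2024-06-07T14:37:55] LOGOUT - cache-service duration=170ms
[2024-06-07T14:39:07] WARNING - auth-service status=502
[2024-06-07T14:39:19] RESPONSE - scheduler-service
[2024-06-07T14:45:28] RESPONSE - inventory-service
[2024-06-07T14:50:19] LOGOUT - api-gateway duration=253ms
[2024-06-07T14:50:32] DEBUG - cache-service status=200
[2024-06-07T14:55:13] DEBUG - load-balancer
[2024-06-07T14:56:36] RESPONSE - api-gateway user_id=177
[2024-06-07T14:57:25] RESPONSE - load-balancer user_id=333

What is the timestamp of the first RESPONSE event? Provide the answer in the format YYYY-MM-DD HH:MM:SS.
2024-06-07 14:04:49

To find the first event:

1. Filter for all RESPONSE events
2. Sort by timestamp
3. Select the first one
4. Timestamp: 2024-06-07 14:04:49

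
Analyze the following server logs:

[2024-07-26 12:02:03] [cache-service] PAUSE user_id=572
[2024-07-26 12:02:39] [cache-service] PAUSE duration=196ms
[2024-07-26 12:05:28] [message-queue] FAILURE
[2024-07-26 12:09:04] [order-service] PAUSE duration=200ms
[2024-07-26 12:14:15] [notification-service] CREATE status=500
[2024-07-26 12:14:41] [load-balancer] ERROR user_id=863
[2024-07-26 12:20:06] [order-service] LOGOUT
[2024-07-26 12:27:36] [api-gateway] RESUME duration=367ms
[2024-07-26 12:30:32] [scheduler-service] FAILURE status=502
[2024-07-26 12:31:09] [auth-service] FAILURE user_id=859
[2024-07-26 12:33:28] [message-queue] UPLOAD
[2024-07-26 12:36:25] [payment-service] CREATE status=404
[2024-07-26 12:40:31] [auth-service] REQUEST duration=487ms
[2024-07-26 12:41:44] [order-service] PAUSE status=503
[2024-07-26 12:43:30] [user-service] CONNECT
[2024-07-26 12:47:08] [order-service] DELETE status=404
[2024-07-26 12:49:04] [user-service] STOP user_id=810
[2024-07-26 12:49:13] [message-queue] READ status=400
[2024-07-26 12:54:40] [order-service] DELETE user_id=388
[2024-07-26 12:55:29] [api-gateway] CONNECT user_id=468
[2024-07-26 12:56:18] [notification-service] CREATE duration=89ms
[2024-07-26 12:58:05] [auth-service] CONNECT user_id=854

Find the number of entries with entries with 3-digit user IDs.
7

To find matching entries:

1. Pattern to match: entries with 3-digit user IDs
2. Scan each log entry for the pattern
3. Count matches: 7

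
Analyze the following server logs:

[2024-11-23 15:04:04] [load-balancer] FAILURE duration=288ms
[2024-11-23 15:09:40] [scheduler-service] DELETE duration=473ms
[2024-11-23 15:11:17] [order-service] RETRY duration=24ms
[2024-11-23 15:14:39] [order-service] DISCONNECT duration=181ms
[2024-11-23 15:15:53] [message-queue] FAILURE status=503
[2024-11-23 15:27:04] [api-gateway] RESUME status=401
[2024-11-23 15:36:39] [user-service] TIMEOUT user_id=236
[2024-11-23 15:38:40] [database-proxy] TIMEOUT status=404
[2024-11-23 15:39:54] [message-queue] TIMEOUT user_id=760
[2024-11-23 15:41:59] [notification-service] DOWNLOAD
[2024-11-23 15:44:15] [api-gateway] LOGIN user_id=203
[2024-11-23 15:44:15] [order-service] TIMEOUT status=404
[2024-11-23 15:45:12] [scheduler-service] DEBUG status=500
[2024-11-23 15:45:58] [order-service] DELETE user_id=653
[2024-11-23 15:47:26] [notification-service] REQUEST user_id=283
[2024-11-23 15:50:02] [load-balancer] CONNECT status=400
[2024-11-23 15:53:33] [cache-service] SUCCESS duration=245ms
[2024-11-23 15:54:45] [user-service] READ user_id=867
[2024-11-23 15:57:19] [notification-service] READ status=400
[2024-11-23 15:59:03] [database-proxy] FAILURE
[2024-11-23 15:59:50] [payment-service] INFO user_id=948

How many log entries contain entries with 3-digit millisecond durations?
4

To find matching entries:

1. Pattern to match: entries with 3-digit millisecond durations
2. Scan each log entry for the pattern
3. Count matches: 4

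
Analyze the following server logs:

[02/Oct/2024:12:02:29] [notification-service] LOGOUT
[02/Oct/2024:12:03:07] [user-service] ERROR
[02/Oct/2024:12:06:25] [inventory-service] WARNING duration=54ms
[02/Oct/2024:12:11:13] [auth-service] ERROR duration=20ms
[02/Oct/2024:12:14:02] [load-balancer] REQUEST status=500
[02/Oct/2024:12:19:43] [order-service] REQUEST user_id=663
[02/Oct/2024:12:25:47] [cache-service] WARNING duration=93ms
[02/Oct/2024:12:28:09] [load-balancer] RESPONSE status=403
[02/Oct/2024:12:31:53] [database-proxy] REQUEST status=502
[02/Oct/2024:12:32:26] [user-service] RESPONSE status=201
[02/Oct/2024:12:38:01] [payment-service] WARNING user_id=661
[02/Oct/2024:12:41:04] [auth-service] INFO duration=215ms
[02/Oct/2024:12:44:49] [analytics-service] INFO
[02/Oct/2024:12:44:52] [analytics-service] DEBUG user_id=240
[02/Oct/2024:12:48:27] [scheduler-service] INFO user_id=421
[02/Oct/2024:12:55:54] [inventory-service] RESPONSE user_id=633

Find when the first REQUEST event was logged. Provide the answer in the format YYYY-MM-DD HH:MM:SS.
2024-10-02 12:14:02

To find the first event:

1. Filter for all REQUEST events
2. Sort by timestamp
3. Select the first one
4. Timestamp: 2024-10-02 12:14:02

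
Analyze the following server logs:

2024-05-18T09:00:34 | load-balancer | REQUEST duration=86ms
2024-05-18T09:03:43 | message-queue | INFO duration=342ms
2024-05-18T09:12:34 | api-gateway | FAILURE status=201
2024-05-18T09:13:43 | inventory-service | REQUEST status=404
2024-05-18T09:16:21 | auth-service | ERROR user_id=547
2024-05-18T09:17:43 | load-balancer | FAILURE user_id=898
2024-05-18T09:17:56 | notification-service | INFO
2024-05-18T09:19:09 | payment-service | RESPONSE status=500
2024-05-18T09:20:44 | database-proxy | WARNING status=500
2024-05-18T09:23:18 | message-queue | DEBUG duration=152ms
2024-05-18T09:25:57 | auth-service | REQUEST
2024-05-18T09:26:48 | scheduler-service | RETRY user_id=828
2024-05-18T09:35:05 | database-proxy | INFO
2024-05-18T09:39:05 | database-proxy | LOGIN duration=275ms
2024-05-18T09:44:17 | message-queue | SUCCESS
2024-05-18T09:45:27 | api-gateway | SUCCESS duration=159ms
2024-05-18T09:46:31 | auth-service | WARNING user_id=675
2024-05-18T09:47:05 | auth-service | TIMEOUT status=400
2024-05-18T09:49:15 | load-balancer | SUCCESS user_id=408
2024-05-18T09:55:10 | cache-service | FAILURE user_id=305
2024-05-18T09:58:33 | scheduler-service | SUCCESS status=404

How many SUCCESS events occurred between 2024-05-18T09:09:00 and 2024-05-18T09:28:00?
0

To count events in the time window:

1. Window boundaries: 2024-05-18T09:09:00 to 2024-05-18T09:28:00
2. Filter for SUCCESS events within this window
3. Count matching events: 0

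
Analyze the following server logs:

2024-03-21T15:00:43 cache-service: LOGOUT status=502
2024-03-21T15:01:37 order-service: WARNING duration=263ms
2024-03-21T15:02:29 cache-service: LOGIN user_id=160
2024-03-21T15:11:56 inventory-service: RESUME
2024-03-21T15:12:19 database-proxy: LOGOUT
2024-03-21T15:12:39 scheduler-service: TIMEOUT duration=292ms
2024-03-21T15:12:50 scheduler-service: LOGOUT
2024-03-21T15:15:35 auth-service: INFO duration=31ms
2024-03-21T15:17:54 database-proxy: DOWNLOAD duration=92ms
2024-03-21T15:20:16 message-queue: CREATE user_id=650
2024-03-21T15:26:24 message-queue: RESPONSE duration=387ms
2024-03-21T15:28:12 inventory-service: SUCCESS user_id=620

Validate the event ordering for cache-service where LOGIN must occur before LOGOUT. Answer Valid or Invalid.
Invalid

To validate ordering:

1. Required order: LOGIN → LOGOUT
2. Rule: LOGIN must occur before LOGOUT
3. Check actual order of events for cache-service
4. Result: Invalid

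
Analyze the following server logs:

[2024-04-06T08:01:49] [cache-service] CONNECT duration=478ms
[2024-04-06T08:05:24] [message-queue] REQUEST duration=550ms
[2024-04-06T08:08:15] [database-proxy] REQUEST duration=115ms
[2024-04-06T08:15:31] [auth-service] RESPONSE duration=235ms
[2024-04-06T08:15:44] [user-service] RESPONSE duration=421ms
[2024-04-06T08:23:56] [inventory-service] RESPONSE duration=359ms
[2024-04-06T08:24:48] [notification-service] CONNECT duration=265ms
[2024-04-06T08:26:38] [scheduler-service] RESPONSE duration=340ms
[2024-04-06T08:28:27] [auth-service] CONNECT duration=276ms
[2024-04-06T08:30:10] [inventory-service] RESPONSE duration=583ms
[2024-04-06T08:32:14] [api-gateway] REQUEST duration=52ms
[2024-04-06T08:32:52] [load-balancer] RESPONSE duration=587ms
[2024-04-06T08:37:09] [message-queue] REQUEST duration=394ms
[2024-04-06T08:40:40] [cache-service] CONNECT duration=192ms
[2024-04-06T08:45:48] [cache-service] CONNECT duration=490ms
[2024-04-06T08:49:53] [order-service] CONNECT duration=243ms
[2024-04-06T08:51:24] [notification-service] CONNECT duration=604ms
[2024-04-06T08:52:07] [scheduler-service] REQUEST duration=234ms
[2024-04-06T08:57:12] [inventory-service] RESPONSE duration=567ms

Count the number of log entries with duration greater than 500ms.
5

To count timeouts:

1. Threshold: 500ms
2. Extract duration from each log entry
3. Count entries where duration > 500
4. Timeout count: 5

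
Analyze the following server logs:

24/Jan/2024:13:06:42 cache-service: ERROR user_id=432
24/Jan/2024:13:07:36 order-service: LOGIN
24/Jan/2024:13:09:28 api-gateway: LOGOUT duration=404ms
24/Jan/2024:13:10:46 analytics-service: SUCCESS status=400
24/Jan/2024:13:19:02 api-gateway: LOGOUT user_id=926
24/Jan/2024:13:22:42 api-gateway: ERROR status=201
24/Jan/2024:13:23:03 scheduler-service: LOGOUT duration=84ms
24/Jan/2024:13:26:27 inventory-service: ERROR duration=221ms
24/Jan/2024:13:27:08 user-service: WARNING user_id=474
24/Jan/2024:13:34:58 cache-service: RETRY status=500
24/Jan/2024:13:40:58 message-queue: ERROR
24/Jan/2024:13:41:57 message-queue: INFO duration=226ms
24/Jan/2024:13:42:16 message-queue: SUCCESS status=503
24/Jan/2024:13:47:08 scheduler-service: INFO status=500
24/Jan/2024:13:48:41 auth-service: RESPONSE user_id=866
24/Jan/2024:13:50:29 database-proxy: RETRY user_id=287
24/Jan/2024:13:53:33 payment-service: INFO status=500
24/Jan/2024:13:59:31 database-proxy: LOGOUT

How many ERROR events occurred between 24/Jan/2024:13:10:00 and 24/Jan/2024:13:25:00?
1

To count events in the time window:

1. Window boundaries: 24/Jan/2024:13:10:00 to 24/Jan/2024:13:25:00
2. Filter for ERROR events within this window
3. Count matching events: 1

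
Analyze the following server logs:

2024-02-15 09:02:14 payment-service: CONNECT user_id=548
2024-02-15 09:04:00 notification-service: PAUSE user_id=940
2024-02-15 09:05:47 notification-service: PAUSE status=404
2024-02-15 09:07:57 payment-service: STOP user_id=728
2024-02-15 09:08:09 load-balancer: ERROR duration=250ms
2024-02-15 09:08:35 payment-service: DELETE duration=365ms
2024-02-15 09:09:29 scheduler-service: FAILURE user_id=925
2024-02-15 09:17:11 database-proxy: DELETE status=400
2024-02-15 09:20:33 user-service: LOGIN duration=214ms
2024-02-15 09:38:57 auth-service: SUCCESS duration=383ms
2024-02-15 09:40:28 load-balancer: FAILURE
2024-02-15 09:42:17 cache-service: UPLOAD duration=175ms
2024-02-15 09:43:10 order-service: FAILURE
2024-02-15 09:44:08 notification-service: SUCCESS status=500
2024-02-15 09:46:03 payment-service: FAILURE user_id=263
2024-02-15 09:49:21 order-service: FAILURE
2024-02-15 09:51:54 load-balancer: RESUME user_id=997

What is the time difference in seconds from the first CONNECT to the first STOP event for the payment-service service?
343

To find the time between events:

1. Locate the first CONNECT event for payment-service: 2024-02-15 09:02:14
2. Locate the first STOP event for payment-service: 2024-02-15 09:07:57
3. Calculate the difference: 2024-02-15 09:07:57 - 2024-02-15 09:02:14 = 343 seconds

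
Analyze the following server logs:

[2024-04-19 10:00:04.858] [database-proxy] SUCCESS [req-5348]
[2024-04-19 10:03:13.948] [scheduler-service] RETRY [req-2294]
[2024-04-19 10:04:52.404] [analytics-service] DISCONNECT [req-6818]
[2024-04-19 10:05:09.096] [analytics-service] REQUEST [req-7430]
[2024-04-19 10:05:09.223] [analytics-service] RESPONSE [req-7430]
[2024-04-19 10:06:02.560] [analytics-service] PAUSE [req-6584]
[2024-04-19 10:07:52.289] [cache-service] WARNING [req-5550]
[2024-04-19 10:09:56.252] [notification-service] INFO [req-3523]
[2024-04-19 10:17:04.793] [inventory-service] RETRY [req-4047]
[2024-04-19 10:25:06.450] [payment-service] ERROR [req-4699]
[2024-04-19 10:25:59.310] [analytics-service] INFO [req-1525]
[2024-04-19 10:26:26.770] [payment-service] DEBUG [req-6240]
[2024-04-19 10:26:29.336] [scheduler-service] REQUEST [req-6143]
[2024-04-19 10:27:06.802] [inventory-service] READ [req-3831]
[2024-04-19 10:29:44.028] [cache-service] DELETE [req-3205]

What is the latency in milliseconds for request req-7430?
127

To calculate latency:

1. Find REQUEST with id req-7430: 2024-04-19 10:05:09.096
2. Find RESPONSE with id req-7430: 2024-04-19 10:05:09.223
3. Latency: 2024-04-19 10:05:09.223 - 2024-04-19 10:05:09.096 = 127ms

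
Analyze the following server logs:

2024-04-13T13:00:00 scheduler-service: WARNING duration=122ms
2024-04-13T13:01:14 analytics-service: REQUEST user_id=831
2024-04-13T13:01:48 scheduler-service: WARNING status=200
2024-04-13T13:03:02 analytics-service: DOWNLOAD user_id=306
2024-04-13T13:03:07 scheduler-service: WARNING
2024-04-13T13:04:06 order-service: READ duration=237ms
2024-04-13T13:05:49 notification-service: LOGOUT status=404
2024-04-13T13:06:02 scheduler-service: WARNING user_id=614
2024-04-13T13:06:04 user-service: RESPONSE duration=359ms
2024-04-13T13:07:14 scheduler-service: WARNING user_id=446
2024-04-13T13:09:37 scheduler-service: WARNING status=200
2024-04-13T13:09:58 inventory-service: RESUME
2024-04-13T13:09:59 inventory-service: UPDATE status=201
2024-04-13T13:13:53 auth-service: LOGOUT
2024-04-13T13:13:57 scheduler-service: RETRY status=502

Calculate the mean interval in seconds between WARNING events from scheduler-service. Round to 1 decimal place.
115.4

To calculate average interval:

1. Find all WARNING events for scheduler-service in order
2. Calculate time gaps between consecutive events
3. Compute mean of gaps: 577 / 5 = 115.4 seconds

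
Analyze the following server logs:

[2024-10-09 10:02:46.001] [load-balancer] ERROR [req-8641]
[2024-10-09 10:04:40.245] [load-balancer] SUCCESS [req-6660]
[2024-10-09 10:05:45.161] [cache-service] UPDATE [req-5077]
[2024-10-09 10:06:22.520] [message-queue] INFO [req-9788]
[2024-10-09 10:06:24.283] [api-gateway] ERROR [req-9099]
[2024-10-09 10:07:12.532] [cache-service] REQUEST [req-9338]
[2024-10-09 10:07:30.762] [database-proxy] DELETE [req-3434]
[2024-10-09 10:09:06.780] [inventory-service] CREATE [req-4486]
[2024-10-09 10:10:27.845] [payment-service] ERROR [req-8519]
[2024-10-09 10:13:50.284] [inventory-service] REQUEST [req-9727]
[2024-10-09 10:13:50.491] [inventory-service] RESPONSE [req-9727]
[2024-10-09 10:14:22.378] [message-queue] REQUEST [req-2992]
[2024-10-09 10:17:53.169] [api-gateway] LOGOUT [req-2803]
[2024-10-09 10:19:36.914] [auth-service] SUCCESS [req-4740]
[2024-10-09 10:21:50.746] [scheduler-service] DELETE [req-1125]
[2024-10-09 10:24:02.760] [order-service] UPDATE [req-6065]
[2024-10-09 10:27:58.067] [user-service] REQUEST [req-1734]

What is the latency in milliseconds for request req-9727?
207

To calculate latency:

1. Find REQUEST with id req-9727: 2024-10-09 10:13:50.284
2. Find RESPONSE with id req-9727: 2024-10-09 10:13:50.491
3. Latency: 2024-10-09 10:13:50.491 - 2024-10-09 10:13:50.284 = 207ms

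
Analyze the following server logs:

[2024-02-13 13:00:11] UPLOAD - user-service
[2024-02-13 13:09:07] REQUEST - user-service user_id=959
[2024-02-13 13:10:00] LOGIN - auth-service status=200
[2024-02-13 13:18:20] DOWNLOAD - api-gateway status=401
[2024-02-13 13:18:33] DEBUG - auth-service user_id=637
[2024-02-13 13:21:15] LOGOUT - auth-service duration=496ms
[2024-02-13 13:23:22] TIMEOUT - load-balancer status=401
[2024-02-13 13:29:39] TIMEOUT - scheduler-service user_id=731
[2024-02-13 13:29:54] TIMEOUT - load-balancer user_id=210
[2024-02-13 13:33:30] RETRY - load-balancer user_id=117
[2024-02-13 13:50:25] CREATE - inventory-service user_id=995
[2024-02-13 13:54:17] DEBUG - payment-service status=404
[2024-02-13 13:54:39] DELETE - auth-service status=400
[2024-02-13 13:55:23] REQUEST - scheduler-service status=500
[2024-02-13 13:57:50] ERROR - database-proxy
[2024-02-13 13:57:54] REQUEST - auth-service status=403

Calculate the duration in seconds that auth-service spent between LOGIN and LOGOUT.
675

To calculate state duration:

1. Find LOGIN event for auth-service: 2024-02-13 13:10:00
2. Find LOGOUT event for auth-service: 2024-02-13 13:21:15
3. Calculate duration: 2024-02-13 13:21:15 - 2024-02-13 13:10:00 = 675 seconds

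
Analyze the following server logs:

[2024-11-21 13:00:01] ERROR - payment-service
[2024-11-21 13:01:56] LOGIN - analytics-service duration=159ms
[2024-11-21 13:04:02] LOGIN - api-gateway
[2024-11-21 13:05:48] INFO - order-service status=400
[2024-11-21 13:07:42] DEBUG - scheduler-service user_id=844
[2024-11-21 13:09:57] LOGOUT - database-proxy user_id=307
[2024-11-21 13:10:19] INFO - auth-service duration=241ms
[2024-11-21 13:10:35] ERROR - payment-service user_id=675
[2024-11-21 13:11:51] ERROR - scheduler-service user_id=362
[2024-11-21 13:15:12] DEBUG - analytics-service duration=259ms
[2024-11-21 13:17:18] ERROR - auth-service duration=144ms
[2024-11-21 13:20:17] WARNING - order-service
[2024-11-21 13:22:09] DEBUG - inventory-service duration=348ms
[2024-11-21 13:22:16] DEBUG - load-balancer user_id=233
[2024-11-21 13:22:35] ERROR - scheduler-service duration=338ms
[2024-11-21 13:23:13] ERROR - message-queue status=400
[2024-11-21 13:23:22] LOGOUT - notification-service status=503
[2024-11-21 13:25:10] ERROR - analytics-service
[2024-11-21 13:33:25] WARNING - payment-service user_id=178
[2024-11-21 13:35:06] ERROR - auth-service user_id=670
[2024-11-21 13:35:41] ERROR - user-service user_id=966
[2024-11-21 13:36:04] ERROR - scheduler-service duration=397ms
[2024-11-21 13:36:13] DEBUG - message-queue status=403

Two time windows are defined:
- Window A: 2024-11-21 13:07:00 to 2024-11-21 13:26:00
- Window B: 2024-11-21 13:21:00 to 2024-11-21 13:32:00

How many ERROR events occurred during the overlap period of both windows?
3

To find overlap events:

1. Window A: 2024-11-21 13:07:00 to 2024-11-21 13:26:00
2. Window B: 2024-11-21 13:21:00 to 2024-11-21 13:32:00
3. Overlap period: 2024-11-21 13:21:00 to 2024-11-21 13:26:00
4. Count ERROR events in overlap: 3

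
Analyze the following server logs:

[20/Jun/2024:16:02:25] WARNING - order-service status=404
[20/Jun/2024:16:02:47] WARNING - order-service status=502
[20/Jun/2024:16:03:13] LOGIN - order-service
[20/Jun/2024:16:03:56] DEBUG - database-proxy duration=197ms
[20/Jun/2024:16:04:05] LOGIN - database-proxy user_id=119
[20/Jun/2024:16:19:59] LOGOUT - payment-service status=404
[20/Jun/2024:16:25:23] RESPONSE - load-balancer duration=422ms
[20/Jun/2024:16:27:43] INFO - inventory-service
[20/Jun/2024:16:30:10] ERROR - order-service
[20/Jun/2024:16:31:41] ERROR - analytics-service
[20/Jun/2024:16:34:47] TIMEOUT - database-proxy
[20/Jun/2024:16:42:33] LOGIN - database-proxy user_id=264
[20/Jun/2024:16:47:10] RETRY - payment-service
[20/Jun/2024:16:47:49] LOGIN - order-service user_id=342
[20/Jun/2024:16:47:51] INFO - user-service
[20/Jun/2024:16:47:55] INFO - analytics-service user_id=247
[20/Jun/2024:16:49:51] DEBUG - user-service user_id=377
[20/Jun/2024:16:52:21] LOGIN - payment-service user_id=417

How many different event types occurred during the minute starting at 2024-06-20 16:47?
3

To count unique event types:

1. Filter events in the minute starting at 2024-06-20 16:47
2. Extract event types from matching entries
3. Count unique types: 3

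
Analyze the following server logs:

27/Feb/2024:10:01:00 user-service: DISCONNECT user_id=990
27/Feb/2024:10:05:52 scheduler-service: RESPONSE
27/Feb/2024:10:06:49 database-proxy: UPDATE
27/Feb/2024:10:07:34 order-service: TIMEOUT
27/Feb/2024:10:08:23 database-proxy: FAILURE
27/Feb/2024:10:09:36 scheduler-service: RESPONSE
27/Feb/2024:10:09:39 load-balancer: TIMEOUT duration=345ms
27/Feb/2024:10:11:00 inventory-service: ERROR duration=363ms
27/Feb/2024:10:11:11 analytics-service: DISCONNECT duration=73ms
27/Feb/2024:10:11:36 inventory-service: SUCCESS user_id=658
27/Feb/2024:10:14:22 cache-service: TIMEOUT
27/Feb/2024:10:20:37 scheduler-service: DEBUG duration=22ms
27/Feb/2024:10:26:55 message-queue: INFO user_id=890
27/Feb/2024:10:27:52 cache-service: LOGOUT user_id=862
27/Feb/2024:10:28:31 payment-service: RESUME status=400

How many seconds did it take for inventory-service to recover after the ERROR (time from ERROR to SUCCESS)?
36

To calculate recovery time:

1. Find ERROR event for inventory-service: 27/Feb/2024:10:11:00
2. Find next SUCCESS event for inventory-service: 27/Feb/2024:10:11:36
3. Recovery time: 27/Feb/2024:10:11:36 - 27/Feb/2024:10:11:00 = 36 seconds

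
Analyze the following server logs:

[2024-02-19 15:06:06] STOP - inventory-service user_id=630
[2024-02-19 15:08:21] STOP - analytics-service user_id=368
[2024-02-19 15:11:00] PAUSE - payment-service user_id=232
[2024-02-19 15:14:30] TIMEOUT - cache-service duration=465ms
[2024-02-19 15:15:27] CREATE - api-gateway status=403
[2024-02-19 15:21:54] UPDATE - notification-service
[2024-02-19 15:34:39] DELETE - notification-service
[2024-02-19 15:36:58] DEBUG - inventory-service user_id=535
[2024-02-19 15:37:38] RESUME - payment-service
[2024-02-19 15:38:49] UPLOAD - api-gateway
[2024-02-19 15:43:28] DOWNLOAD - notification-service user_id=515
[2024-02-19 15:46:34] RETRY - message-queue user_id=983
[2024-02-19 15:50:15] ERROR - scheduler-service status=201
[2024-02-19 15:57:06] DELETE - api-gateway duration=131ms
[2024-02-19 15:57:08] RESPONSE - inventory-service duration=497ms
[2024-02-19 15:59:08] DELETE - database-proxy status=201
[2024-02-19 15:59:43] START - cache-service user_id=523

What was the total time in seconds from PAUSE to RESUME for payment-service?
1598

To calculate state duration:

1. Find PAUSE event for payment-service: 2024-02-19 15:11:00
2. Find RESUME event for payment-service: 2024-02-19 15:37:38
3. Calculate duration: 2024-02-19 15:37:38 - 2024-02-19 15:11:00 = 1598 seconds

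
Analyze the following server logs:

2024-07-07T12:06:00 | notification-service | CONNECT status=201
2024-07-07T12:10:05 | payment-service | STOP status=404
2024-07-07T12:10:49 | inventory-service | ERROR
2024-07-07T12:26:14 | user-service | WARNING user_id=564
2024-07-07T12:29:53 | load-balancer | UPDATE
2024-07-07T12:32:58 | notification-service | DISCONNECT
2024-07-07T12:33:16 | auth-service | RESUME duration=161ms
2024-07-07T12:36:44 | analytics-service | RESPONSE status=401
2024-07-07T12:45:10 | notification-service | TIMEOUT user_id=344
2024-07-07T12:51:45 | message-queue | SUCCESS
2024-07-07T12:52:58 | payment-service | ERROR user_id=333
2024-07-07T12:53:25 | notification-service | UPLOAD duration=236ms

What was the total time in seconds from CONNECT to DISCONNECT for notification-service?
1618

To calculate state duration:

1. Find CONNECT event for notification-service: 2024-07-07T12:06:00
2. Find DISCONNECT event for notification-service: 2024-07-07T12:32:58
3. Calculate duration: 2024-07-07T12:32:58 - 2024-07-07T12:06:00 = 1618 seconds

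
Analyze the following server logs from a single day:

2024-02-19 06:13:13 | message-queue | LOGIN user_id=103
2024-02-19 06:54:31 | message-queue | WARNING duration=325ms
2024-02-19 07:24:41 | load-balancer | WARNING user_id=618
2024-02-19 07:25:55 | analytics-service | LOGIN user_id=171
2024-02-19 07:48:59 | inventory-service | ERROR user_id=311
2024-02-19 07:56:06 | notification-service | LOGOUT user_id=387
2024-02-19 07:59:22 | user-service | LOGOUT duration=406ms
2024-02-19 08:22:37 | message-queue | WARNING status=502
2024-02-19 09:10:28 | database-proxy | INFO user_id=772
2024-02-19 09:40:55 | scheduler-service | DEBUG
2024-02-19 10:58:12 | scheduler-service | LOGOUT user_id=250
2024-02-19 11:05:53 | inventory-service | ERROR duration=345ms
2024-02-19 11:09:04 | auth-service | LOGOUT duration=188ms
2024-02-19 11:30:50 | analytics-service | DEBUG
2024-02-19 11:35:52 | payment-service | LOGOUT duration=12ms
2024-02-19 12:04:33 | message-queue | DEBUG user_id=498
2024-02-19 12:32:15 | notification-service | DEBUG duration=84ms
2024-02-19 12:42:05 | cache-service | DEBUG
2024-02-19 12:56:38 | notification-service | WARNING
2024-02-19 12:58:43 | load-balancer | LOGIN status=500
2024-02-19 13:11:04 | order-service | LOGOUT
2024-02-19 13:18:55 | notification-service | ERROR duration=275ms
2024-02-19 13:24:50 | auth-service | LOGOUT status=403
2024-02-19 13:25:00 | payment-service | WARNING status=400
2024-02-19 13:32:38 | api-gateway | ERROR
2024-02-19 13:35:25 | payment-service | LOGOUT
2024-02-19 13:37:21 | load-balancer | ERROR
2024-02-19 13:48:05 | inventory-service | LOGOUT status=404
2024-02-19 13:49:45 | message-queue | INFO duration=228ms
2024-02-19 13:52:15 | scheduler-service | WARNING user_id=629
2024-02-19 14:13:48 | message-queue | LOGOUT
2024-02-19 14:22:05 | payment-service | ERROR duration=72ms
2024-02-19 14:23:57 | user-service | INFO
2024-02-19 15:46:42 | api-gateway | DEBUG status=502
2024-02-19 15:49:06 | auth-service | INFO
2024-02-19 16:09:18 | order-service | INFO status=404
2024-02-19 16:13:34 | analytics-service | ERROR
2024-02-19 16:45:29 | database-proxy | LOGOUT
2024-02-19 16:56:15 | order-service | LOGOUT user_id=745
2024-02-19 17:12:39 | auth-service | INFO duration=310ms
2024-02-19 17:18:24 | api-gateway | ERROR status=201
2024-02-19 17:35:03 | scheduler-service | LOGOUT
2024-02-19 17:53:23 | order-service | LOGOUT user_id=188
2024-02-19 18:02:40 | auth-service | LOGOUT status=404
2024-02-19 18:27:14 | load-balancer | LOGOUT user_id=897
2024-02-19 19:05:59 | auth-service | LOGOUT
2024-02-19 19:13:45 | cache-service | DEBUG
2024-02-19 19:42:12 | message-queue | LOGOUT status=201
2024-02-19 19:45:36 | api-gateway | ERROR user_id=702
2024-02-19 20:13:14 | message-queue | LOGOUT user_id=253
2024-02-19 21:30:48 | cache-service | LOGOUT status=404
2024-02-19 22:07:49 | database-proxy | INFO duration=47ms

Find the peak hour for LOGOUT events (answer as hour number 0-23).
13

To find the peak hour:

1. Group all LOGOUT events by hour
2. Count events in each hour
3. Find hour with maximum count
4. Peak hour: 13 (with 4 events)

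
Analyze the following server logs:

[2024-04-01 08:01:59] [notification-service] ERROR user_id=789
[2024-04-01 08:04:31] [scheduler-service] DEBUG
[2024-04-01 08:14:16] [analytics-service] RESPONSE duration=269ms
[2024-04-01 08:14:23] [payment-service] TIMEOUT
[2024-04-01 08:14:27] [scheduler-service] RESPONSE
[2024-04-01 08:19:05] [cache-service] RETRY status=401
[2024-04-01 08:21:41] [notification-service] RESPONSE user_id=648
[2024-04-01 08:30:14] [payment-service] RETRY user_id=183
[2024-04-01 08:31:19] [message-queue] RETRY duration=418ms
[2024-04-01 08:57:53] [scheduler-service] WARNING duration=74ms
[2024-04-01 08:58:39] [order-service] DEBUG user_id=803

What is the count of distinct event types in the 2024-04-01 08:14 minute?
2

To count unique event types:

1. Filter events in the minute starting at 2024-04-01 08:14
2. Extract event types from matching entries
3. Count unique types: 2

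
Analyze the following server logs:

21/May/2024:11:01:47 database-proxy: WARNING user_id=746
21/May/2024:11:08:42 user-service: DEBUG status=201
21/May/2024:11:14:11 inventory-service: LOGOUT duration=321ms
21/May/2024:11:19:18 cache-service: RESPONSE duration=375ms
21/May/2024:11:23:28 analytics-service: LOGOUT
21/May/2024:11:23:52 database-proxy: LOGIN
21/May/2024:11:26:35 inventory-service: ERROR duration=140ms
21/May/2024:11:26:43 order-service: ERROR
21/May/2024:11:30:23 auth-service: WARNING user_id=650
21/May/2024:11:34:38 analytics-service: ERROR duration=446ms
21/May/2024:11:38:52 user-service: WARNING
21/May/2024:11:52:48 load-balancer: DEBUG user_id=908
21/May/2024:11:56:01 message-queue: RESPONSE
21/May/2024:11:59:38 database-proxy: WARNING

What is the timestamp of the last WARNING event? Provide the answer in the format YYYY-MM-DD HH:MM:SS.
2024-05-21 11:59:38

To find the last event:

1. Filter for all WARNING events
2. Sort by timestamp
3. Select the last one
4. Timestamp: 2024-05-21 11:59:38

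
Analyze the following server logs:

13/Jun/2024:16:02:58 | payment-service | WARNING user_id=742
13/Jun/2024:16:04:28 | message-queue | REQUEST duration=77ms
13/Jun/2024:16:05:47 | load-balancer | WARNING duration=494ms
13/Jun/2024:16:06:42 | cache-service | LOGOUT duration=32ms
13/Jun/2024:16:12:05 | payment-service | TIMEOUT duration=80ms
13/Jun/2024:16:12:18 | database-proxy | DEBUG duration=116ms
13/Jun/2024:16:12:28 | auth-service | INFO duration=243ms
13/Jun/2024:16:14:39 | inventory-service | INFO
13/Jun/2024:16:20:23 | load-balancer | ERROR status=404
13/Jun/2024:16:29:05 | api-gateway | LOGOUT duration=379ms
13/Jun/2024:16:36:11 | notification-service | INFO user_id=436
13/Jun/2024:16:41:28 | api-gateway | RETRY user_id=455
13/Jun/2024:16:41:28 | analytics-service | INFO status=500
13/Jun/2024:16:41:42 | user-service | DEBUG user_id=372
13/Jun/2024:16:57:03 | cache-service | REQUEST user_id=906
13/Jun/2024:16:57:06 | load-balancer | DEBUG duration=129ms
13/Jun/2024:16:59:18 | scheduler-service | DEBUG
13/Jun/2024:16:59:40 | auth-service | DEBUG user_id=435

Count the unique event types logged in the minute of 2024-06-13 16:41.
3

To count unique event types:

1. Filter events in the minute starting at 2024-06-13 16:41
2. Extract event types from matching entries
3. Count unique types: 3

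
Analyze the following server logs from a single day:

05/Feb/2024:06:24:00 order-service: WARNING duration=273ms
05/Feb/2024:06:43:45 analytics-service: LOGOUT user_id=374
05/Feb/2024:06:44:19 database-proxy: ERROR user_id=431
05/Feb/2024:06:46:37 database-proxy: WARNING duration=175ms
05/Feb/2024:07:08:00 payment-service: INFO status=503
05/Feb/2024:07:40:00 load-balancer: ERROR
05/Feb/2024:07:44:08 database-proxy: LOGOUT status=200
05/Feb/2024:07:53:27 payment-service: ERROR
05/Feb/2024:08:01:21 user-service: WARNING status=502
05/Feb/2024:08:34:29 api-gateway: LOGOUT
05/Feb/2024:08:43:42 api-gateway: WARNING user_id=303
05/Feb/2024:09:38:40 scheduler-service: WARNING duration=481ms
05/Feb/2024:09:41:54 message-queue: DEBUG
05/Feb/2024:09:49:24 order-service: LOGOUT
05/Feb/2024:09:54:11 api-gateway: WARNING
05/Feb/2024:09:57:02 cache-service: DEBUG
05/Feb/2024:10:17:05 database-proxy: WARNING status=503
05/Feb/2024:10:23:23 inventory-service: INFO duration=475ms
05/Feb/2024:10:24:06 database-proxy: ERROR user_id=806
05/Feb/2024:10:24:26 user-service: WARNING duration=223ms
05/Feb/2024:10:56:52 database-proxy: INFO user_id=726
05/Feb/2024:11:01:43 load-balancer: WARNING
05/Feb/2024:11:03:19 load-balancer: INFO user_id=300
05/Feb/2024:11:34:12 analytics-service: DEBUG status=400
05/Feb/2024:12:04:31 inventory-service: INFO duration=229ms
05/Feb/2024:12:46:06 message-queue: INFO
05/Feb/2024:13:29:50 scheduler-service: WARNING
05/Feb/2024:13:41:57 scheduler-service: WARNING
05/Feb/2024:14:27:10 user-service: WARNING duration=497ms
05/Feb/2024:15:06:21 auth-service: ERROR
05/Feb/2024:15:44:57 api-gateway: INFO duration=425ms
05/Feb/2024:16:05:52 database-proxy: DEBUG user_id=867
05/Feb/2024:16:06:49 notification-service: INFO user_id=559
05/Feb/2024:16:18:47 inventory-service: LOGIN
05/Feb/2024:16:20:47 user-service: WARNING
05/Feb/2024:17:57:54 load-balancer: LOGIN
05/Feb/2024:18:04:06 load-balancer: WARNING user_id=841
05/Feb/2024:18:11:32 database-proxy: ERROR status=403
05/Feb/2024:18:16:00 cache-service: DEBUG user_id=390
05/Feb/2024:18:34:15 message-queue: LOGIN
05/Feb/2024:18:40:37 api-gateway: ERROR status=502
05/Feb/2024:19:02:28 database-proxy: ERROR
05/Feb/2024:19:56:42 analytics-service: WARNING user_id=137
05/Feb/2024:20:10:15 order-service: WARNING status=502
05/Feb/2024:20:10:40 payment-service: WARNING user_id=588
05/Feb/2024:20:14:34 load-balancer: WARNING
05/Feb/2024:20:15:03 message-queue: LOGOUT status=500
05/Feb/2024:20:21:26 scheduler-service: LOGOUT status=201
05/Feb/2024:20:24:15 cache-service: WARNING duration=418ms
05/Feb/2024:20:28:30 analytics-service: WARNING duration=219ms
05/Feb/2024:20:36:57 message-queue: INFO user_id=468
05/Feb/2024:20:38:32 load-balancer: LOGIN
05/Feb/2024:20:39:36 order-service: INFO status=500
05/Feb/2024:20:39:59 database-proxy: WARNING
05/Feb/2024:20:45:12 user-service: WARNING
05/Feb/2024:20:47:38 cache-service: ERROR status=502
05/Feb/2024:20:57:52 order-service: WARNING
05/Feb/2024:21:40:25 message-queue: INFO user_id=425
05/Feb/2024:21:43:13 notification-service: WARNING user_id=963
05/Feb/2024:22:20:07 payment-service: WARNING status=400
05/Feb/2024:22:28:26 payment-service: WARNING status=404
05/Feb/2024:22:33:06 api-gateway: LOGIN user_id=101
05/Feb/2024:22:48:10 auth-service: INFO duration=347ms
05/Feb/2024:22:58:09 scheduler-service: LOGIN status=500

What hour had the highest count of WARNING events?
20

To find the peak hour:

1. Group all WARNING events by hour
2. Count events in each hour
3. Find hour with maximum count
4. Peak hour: 20 (with 8 events)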